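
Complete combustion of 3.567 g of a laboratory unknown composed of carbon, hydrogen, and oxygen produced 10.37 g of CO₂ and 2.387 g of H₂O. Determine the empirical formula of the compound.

C8H9O

mol C = 10.37 g CO₂ ÷ 44.009 g/mol = 0.23563 mol
mol H = 2 × 2.387 g H₂O ÷ 18.015 g/mol = 0.26500 mol
mass O = 3.567 − (2.8302 + 0.26712) = 0.46968 g → mol O = 0.46968 ÷ 15.999 = 0.029357 mol
Divide by the smallest (0.029357 mol): C 8.026, H 9.027, O 1.000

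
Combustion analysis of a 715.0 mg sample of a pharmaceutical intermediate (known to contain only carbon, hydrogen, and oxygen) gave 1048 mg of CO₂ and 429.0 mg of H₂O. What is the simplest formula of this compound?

CH2O

mol C = 1.048 g CO₂ ÷ 44.009 g/mol = 0.023813 mol
mol H = 2 × 0.4290 g H₂O ÷ 18.015 g/mol = 0.047627 mol
mass O = 0.7150 − (0.28602 + 0.048008) = 0.38097 g → mol O = 0.38097 ÷ 15.999 = 0.023812 mol
Divide by the smallest (0.023812 mol): C 1.000, H 2.000, O 1.000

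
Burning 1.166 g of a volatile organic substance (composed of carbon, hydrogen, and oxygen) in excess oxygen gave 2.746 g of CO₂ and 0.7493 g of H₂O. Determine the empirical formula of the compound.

mol C = 2.746 g CO₂ ÷ 44.009 g/mol = 0.062396 mol
mol H = 2 × 0.7493 g H₂O ÷ 18.015 g/mol = 0.083186 mol
mass O = 1.166 − (0.74944 + 0.083852) = 0.33271 g → mol O = 0.33271 ÷ 15.999 = 0.020795 mol
Divide by the smallest (0.020795 mol): C 3.000, H 4.000, O 1.000

C3H4O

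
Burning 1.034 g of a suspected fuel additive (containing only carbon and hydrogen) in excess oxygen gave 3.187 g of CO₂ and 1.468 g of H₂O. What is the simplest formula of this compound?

C4H9

mol C = 3.187 g CO₂ ÷ 44.009 g/mol = 0.072417 mol
mol H = 2 × 1.468 g H₂O ÷ 18.015 g/mol = 0.16298 mol
Divide by the smallest (0.072417 mol): C 1.000, H 2.251
Multiplying each by 4 gives whole numbers: C 4.00, H 9.00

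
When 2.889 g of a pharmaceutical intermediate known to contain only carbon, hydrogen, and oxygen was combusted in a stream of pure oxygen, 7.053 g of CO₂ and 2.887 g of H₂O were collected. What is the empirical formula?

mol C = 7.053 g CO₂ ÷ 44.009 g/mol = 0.16026 mol
mol H = 2 × 2.887 g H₂O ÷ 18.015 g/mol = 0.32051 mol
mass O = 2.889 − (1.9249 + 0.32307) = 0.64101 g → mol O = 0.64101 ÷ 15.999 = 0.040066 mol
Divide by the smallest (0.040066 mol): C 4.000, H 8.000, O 1.000

C4H8O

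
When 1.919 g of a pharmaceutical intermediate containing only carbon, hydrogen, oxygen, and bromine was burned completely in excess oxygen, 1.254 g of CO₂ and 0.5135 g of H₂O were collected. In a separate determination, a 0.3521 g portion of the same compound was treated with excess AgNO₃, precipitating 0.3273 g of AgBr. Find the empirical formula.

mol C = 1.254 g CO₂ ÷ 44.009 g/mol = 0.028494 mol
mol H = 2 × 0.5135 g H₂O ÷ 18.015 g/mol = 0.057008 mol
From the AgBr data: mol Br per gram of compound = (0.3273 ÷ 187.772) ÷ 0.3521 = 0.0049505 mol/g, so in the 1.919 g combustion sample mol Br = 0.0095000 mol
mass O = 1.919 − (0.34224 + 0.057464 + 0.75909) = 0.76020 g → mol O = 0.76020 ÷ 15.999 = 0.047516 mol
Divide by the smallest (0.0095000 mol): C 2.999, H 6.001, Br 1.000, O 5.002

C3H6BrO5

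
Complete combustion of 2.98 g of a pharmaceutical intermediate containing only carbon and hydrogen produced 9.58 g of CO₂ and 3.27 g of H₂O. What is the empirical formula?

C3H5

mol C = 9.58 g CO₂ ÷ 44.009 g/mol = 0.2177 mol
mol H = 2 × 3.27 g H₂O ÷ 18.015 g/mol = 0.3630 mol
Divide by the smallest (0.2177 mol): C 1.000, H 1.668
Multiplying each by 3 gives whole numbers: C 3.00, H 5.00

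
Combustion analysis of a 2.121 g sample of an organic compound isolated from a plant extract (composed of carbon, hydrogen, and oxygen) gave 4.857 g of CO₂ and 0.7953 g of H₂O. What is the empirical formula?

C5H4O2

mol C = 4.857 g CO₂ ÷ 44.009 g/mol = 0.11036 mol
mol H = 2 × 0.7953 g H₂O ÷ 18.015 g/mol = 0.088293 mol
mass O = 2.121 − (1.3256 + 0.088999) = 0.70642 g → mol O = 0.70642 ÷ 15.999 = 0.044154 mol
Divide by the smallest (0.044154 mol): C 2.500, H 2.000, O 1.000
Multiplying each by 2 gives whole numbers: C 5.00, H 4.00, O 2.00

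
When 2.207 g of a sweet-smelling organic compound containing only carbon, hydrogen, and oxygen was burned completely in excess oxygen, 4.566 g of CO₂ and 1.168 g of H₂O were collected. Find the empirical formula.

C4H5O2

mol C = 4.566 g CO₂ ÷ 44.009 g/mol = 0.10375 mol
mol H = 2 × 1.168 g H₂O ÷ 18.015 g/mol = 0.12967 mol
mass O = 2.207 − (1.2462 + 0.13071) = 0.83013 g → mol O = 0.83013 ÷ 15.999 = 0.051887 mol
Divide by the smallest (0.051887 mol): C 2.000, H 2.499, O 1.000
Multiplying each by 2 gives whole numbers: C 4.00, H 5.00, O 2.00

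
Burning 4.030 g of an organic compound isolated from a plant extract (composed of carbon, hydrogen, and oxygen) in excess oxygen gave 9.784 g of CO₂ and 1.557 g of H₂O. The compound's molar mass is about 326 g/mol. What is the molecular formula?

C18H14O6

mol C = 9.784 g CO₂ ÷ 44.009 g/mol = 0.22232 mol
mol H = 2 × 1.557 g H₂O ÷ 18.015 g/mol = 0.17286 mol
mass O = 4.030 − (2.6703 + 0.17424) = 1.1855 g → mol O = 1.1855 ÷ 15.999 = 0.074098 mol
Divide by the smallest (0.074098 mol): C 3.000, H 2.333, O 1.000
Multiplying each by 3 gives whole numbers: C 9.00, H 7.00, O 3.00
Empirical formula: C9H7O3
Empirical-formula mass = 163.15 g/mol; 326 ÷ 163.15 ≈ 2, so the molecular formula is C18H14O6.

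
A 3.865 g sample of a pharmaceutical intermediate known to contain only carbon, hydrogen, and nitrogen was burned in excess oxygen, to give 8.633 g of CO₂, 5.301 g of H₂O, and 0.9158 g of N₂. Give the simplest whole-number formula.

mol C = 8.633 g CO₂ ÷ 44.009 g/mol = 0.19616 mol
mol H = 2 × 5.301 g H₂O ÷ 18.015 g/mol = 0.58851 mol
mol N = 2 × 0.9158 g N₂ ÷ 28.014 g/mol = 0.065382 mol
Divide by the smallest (0.065382 mol): C 3.000, H 9.001, N 1.000

C3H9N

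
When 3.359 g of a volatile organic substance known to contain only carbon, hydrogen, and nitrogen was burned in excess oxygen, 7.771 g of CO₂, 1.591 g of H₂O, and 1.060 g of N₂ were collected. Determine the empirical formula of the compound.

C7H7N3

mol C = 7.771 g CO₂ ÷ 44.009 g/mol = 0.17658 mol
mol H = 2 × 1.591 g H₂O ÷ 18.015 g/mol = 0.17663 mol
mol N = 2 × 1.060 g N₂ ÷ 28.014 g/mol = 0.075676 mol
Divide by the smallest (0.075676 mol): C 2.333, H 2.334, N 1.000
Multiplying each by 3 gives whole numbers: C 7.00, H 7.00, N 3.00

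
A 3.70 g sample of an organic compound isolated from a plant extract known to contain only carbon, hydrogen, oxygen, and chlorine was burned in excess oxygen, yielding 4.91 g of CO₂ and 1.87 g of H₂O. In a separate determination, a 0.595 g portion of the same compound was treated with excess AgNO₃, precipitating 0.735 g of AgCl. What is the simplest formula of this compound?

mol C = 4.91 g CO₂ ÷ 44.009 g/mol = 0.1116 mol
mol H = 2 × 1.87 g H₂O ÷ 18.015 g/mol = 0.2076 mol
From the AgCl data: mol Cl per gram of compound = (0.735 ÷ 143.318) ÷ 0.595 = 0.008619 mol/g, so in the 3.70 g combustion sample mol Cl = 0.03189 mol
mass O = 3.70 − (1.340 + 0.2093 + 1.131) = 1.020 g → mol O = 1.020 ÷ 15.999 = 0.06376 mol
Divide by the smallest (0.03189 mol): C 3.498, H 6.510, Cl 1.000, O 1.999
Multiplying each by 2 gives whole numbers: C 7.00, H 13.02, Cl 2.00, O 4.00

C7H13Cl2O4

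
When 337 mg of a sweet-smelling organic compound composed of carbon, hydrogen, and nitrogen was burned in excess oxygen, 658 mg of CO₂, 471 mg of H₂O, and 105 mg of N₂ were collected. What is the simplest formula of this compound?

mol C = 0.658 g CO₂ ÷ 44.009 g/mol = 0.01495 mol
mol H = 2 × 0.471 g H₂O ÷ 18.015 g/mol = 0.05229 mol
mol N = 2 × 0.105 g N₂ ÷ 28.014 g/mol = 0.007496 mol
Divide by the smallest (0.007496 mol): C 1.995, H 6.975, N 1.000

C2H7N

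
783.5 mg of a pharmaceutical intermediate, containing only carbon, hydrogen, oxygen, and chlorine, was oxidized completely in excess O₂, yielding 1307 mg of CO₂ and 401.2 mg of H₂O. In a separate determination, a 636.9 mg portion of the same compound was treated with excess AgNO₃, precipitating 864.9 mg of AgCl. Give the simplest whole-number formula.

mol C = 1.307 g CO₂ ÷ 44.009 g/mol = 0.029698 mol
mol H = 2 × 0.4012 g H₂O ÷ 18.015 g/mol = 0.044541 mol
From the AgCl data: mol Cl per gram of compound = (0.8649 ÷ 143.318) ÷ 0.6369 = 0.0094753 mol/g, so in the 0.7835 g combustion sample mol Cl = 0.0074239 mol
mass O = 0.7835 − (0.35671 + 0.044897 + 0.26318) = 0.11872 g → mol O = 0.11872 ÷ 15.999 = 0.0074203 mol
Divide by the smallest (0.0074203 mol): C 4.002, H 6.003, Cl 1.000, O 1.000

C4H6ClO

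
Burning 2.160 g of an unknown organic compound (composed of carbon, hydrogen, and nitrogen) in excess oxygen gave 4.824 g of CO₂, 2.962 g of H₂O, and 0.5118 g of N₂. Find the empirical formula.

mol C = 4.824 g CO₂ ÷ 44.009 g/mol = 0.10961 mol
mol H = 2 × 2.962 g H₂O ÷ 18.015 g/mol = 0.32884 mol
mol N = 2 × 0.5118 g N₂ ÷ 28.014 g/mol = 0.036539 mol
Divide by the smallest (0.036539 mol): C 3.000, H 9.000, N 1.000

C3H9N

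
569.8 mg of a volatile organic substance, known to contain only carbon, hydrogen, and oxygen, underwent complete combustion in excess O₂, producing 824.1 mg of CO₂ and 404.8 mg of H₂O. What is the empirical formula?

C5H12O5

mol C = 0.8241 g CO₂ ÷ 44.009 g/mol = 0.018726 mol
mol H = 2 × 0.4048 g H₂O ÷ 18.015 g/mol = 0.044940 mol
mass O = 0.5698 − (0.22491 + 0.045300) = 0.29959 g → mol O = 0.29959 ÷ 15.999 = 0.018725 mol
Divide by the smallest (0.018725 mol): C 1.000, H 2.400, O 1.000
Multiplying each by 5 gives whole numbers: C 5.00, H 12.00, O 5.00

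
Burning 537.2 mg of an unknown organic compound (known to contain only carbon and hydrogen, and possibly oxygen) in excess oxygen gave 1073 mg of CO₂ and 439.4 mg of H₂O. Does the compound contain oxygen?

mol C = 1.073 g CO₂ ÷ 44.009 g/mol = 0.024381 mol
mol H = 2 × 0.4394 g H₂O ÷ 18.015 g/mol = 0.048782 mol
C and H account for only 0.34202 g of the 0.5372 g sample; the remaining 0.19518 g must be oxygen.

yes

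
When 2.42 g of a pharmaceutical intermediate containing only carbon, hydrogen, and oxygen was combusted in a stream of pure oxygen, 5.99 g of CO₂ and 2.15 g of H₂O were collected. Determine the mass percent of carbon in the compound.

mol C = 5.99 g CO₂ ÷ 44.009 g/mol = 0.1361 mol
mol H = 2 × 2.15 g H₂O ÷ 18.015 g/mol = 0.2387 mol
mass O = 2.42 − (1.635 + 0.2406) = 0.5446 g → mol O = 0.5446 ÷ 15.999 = 0.03404 mol
mass % C = 1.635 g ÷ 2.42 g × 100%

67.6%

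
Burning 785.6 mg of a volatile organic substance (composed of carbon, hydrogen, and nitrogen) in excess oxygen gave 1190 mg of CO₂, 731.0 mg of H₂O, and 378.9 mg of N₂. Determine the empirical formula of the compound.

mol C = 1.190 g CO₂ ÷ 44.009 g/mol = 0.027040 mol
mol H = 2 × 0.7310 g H₂O ÷ 18.015 g/mol = 0.081155 mol
mol N = 2 × 0.3789 g N₂ ÷ 28.014 g/mol = 0.027051 mol
Divide by the smallest (0.027040 mol): C 1.000, H 3.001, N 1.000

CH3N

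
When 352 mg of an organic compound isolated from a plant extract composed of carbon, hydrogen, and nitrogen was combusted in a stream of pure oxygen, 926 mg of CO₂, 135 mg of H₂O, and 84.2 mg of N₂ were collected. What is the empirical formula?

C7H5N2

mol C = 0.926 g CO₂ ÷ 44.009 g/mol = 0.02104 mol
mol H = 2 × 0.135 g H₂O ÷ 18.015 g/mol = 0.01499 mol
mol N = 2 × 0.0842 g N₂ ÷ 28.014 g/mol = 0.006011 mol
Divide by the smallest (0.006011 mol): C 3.500, H 2.493, N 1.000
Multiplying each by 2 gives whole numbers: C 7.00, H 4.99, N 2.00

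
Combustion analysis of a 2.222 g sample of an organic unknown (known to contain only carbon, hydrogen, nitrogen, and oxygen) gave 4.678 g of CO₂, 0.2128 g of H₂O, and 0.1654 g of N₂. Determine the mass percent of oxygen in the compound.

mol C = 4.678 g CO₂ ÷ 44.009 g/mol = 0.10630 mol
mol H = 2 × 0.2128 g H₂O ÷ 18.015 g/mol = 0.023625 mol
mol N = 2 × 0.1654 g N₂ ÷ 28.014 g/mol = 0.011808 mol
mass O = 2.222 − (1.2767 + 0.023814 + 0.16540) = 0.75606 g → mol O = 0.75606 ÷ 15.999 = 0.047257 mol
mass % O = 0.75606 g ÷ 2.222 g × 100%

34.03%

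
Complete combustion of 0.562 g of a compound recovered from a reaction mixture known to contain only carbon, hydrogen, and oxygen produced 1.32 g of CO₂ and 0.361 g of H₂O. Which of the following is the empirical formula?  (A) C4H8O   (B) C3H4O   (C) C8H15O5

mol C = 1.32 g CO₂ ÷ 44.009 g/mol = 0.02999 mol
mol H = 2 × 0.361 g H₂O ÷ 18.015 g/mol = 0.04008 mol
mass O = 0.562 − (0.3603 + 0.04040) = 0.1613 g → mol O = 0.1613 ÷ 15.999 = 0.01008 mol
Divide by the smallest (0.01008 mol): C 2.974, H 3.974, O 1.000

(B) C3H4O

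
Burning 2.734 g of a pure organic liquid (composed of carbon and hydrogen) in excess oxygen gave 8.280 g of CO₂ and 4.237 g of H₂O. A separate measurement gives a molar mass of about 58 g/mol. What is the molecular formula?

C4H10

mol C = 8.280 g CO₂ ÷ 44.009 g/mol = 0.18814 mol
mol H = 2 × 4.237 g H₂O ÷ 18.015 g/mol = 0.47039 mol
Divide by the smallest (0.18814 mol): C 1.000, H 2.500
Multiplying each by 2 gives whole numbers: C 2.00, H 5.00
Empirical formula: C2H5
Empirical-formula mass = 29.06 g/mol; 58 ÷ 29.06 ≈ 2, so the molecular formula is C4H10.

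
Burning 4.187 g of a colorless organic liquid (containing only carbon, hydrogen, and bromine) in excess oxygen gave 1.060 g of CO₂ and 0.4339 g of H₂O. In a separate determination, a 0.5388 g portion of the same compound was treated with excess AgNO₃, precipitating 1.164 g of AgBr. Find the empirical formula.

mol C = 1.060 g CO₂ ÷ 44.009 g/mol = 0.024086 mol
mol H = 2 × 0.4339 g H₂O ÷ 18.015 g/mol = 0.048171 mol
From the AgBr data: mol Br per gram of compound = (1.164 ÷ 187.772) ÷ 0.5388 = 0.011505 mol/g, so in the 4.187 g combustion sample mol Br = 0.048172 mol
Divide by the smallest (0.024086 mol): C 1.000, H 2.000, Br 2.000

CH2Br2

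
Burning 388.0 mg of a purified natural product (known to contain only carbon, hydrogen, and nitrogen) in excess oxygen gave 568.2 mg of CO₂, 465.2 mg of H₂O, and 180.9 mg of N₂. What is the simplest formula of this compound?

CH4N

mol C = 0.5682 g CO₂ ÷ 44.009 g/mol = 0.012911 mol
mol H = 2 × 0.4652 g H₂O ÷ 18.015 g/mol = 0.051646 mol
mol N = 2 × 0.1809 g N₂ ÷ 28.014 g/mol = 0.012915 mol
Divide by the smallest (0.012911 mol): C 1.000, H 4.000, N 1.000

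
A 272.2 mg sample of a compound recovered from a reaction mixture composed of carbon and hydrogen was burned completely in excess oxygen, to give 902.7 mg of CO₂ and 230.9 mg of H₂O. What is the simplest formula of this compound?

C4H5

mol C = 0.9027 g CO₂ ÷ 44.009 g/mol = 0.020512 mol
mol H = 2 × 0.2309 g H₂O ÷ 18.015 g/mol = 0.025634 mol
Divide by the smallest (0.020512 mol): C 1.000, H 1.250
Multiplying each by 4 gives whole numbers: C 4.00, H 5.00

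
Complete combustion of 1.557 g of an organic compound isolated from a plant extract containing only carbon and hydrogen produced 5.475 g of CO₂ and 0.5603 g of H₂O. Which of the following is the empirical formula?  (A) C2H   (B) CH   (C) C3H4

(A) C2H

mol C = 5.475 g CO₂ ÷ 44.009 g/mol = 0.12441 mol
mol H = 2 × 0.5603 g H₂O ÷ 18.015 g/mol = 0.062204 mol
Divide by the smallest (0.062204 mol): C 2.000, H 1.000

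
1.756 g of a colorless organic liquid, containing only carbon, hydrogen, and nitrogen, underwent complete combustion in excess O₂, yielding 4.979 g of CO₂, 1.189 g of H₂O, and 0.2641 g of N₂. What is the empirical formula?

mol C = 4.979 g CO₂ ÷ 44.009 g/mol = 0.11314 mol
mol H = 2 × 1.189 g H₂O ÷ 18.015 g/mol = 0.13200 mol
mol N = 2 × 0.2641 g N₂ ÷ 28.014 g/mol = 0.018855 mol
Divide by the smallest (0.018855 mol): C 6.000, H 7.001, N 1.000

C6H7N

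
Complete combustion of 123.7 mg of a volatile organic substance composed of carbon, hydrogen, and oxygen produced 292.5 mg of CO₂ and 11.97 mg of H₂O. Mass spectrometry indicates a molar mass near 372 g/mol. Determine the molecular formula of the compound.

C20H4O8

mol C = 0.2925 g CO₂ ÷ 44.009 g/mol = 0.0066464 mol
mol H = 2 × 0.01197 g H₂O ÷ 18.015 g/mol = 0.0013289 mol
mass O = 0.1237 − (0.079830 + 0.0013395) = 0.042531 g → mol O = 0.042531 ÷ 15.999 = 0.0026584 mol
Divide by the smallest (0.0013289 mol): C 5.001, H 1.000, O 2.000
Empirical formula: C5HO2
Empirical-formula mass = 93.06 g/mol; 372 ÷ 93.06 ≈ 4, so the molecular formula is C20H4O8.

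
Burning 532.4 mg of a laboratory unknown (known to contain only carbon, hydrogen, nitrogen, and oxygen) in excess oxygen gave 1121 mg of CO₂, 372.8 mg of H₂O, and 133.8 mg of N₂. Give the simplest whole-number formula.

mol C = 1.121 g CO₂ ÷ 44.009 g/mol = 0.025472 mol
mol H = 2 × 0.3728 g H₂O ÷ 18.015 g/mol = 0.041388 mol
mol N = 2 × 0.1338 g N₂ ÷ 28.014 g/mol = 0.0095524 mol
mass O = 0.5324 − (0.30594 + 0.041719 + 0.13380) = 0.050936 g → mol O = 0.050936 ÷ 15.999 = 0.0031837 mol
Divide by the smallest (0.0031837 mol): C 8.001, H 13.000, N 3.000, O 1.000

C8H13N3O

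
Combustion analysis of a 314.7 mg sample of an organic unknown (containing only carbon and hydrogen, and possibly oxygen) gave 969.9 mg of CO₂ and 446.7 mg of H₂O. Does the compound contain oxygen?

mol C = 0.9699 g CO₂ ÷ 44.009 g/mol = 0.022039 mol
mol H = 2 × 0.4467 g H₂O ÷ 18.015 g/mol = 0.049592 mol
C and H together account for 0.31470 g — essentially the entire 0.3147 g sample — so the compound contains no oxygen.

no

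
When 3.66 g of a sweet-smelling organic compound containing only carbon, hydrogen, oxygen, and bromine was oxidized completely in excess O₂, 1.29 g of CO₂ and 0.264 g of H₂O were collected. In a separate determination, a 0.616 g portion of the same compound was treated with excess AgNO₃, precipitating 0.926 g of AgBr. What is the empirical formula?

mol C = 1.29 g CO₂ ÷ 44.009 g/mol = 0.02931 mol
mol H = 2 × 0.264 g H₂O ÷ 18.015 g/mol = 0.02931 mol
From the AgBr data: mol Br per gram of compound = (0.926 ÷ 187.772) ÷ 0.616 = 0.008006 mol/g, so in the 3.66 g combustion sample mol Br = 0.02930 mol
mass O = 3.66 − (0.3521 + 0.02954 + 2.341) = 0.9371 g → mol O = 0.9371 ÷ 15.999 = 0.05857 mol
Divide by the smallest (0.02930 mol): C 1.000, H 1.000, Br 1.000, O 1.999

CHBrO2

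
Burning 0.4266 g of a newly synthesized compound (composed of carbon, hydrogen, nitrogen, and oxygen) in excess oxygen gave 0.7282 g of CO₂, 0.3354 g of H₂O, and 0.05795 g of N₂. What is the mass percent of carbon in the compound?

46.59%

mol C = 0.7282 g CO₂ ÷ 44.009 g/mol = 0.016547 mol
mol H = 2 × 0.3354 g H₂O ÷ 18.015 g/mol = 0.037236 mol
mol N = 2 × 0.05795 g N₂ ÷ 28.014 g/mol = 0.0041372 mol
mass O = 0.4266 − (0.19874 + 0.037534 + 0.057950) = 0.13238 g → mol O = 0.13238 ÷ 15.999 = 0.0082740 mol
mass % C = 0.19874 g ÷ 0.4266 g × 100%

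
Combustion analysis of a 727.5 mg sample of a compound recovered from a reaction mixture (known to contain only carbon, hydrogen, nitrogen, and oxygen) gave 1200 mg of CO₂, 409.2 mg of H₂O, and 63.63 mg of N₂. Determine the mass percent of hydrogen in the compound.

6.29%

mol C = 1.200 g CO₂ ÷ 44.009 g/mol = 0.027267 mol
mol H = 2 × 0.4092 g H₂O ÷ 18.015 g/mol = 0.045429 mol
mol N = 2 × 0.06363 g N₂ ÷ 28.014 g/mol = 0.0045427 mol
mass O = 0.7275 − (0.32751 + 0.045792 + 0.063630) = 0.29057 g → mol O = 0.29057 ÷ 15.999 = 0.018162 mol
mass % H = 0.045792 g ÷ 0.7275 g × 100%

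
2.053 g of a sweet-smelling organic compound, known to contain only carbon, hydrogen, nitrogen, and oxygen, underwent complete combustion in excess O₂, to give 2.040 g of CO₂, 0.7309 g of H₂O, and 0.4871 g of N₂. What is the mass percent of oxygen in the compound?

45.17%

mol C = 2.040 g CO₂ ÷ 44.009 g/mol = 0.046354 mol
mol H = 2 × 0.7309 g H₂O ÷ 18.015 g/mol = 0.081143 mol
mol N = 2 × 0.4871 g N₂ ÷ 28.014 g/mol = 0.034775 mol
mass O = 2.053 − (0.55676 + 0.081793 + 0.48710) = 0.92735 g → mol O = 0.92735 ÷ 15.999 = 0.057963 mol
mass % O = 0.92735 g ÷ 2.053 g × 100%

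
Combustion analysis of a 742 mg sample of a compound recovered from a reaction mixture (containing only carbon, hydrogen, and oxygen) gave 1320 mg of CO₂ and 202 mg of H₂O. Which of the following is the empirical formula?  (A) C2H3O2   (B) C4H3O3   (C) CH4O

(B) C4H3O3

mol C = 1.32 g CO₂ ÷ 44.009 g/mol = 0.02999 mol
mol H = 2 × 0.202 g H₂O ÷ 18.015 g/mol = 0.02243 mol
mass O = 0.742 − (0.3603 + 0.02261) = 0.3591 g → mol O = 0.3591 ÷ 15.999 = 0.02245 mol
Divide by the smallest (0.02243 mol): C 1.337, H 1.000, O 1.001
Multiplying each by 3 gives whole numbers: C 4.01, H 3.00, O 3.00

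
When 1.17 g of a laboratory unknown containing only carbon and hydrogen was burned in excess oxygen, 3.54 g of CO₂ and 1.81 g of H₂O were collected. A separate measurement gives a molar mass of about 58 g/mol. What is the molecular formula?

C4H10

mol C = 3.54 g CO₂ ÷ 44.009 g/mol = 0.08044 mol
mol H = 2 × 1.81 g H₂O ÷ 18.015 g/mol = 0.2009 mol
Divide by the smallest (0.08044 mol): C 1.000, H 2.498
Multiplying each by 2 gives whole numbers: C 2.00, H 5.00
Empirical formula: C2H5
Empirical-formula mass = 29.06 g/mol; 58 ÷ 29.06 ≈ 2, so the molecular formula is C4H10.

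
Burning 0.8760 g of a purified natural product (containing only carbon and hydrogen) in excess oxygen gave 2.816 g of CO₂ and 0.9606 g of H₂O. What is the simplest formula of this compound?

C3H5

mol C = 2.816 g CO₂ ÷ 44.009 g/mol = 0.063987 mol
mol H = 2 × 0.9606 g H₂O ÷ 18.015 g/mol = 0.10664 mol
Divide by the smallest (0.063987 mol): C 1.000, H 1.667
Multiplying each by 3 gives whole numbers: C 3.00, H 5.00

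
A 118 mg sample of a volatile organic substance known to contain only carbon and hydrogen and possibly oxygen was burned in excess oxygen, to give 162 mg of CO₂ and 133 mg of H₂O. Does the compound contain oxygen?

mol C = 0.162 g CO₂ ÷ 44.009 g/mol = 0.003681 mol
mol H = 2 × 0.133 g H₂O ÷ 18.015 g/mol = 0.01477 mol
C and H account for only 0.05910 g of the 0.118 g sample; the remaining 0.05890 g must be oxygen.

yes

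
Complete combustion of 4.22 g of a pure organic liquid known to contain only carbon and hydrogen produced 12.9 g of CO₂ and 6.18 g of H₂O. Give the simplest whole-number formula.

mol C = 12.9 g CO₂ ÷ 44.009 g/mol = 0.2931 mol
mol H = 2 × 6.18 g H₂O ÷ 18.015 g/mol = 0.6861 mol
Divide by the smallest (0.2931 mol): C 1.000, H 2.341
Multiplying each by 3 gives whole numbers: C 3.00, H 7.02

C3H7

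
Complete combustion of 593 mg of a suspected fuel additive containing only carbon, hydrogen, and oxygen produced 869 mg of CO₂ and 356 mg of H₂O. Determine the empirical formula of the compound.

mol C = 0.869 g CO₂ ÷ 44.009 g/mol = 0.01975 mol
mol H = 2 × 0.356 g H₂O ÷ 18.015 g/mol = 0.03952 mol
mass O = 0.593 − (0.2372 + 0.03984) = 0.3160 g → mol O = 0.3160 ÷ 15.999 = 0.01975 mol
Divide by the smallest (0.01975 mol): C 1.000, H 2.002, O 1.000

CH2O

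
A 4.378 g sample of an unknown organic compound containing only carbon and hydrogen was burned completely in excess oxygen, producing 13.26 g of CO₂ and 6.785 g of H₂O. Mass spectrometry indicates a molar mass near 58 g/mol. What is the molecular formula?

mol C = 13.26 g CO₂ ÷ 44.009 g/mol = 0.30130 mol
mol H = 2 × 6.785 g H₂O ÷ 18.015 g/mol = 0.75326 mol
Divide by the smallest (0.30130 mol): C 1.000, H 2.500
Multiplying each by 2 gives whole numbers: C 2.00, H 5.00
Empirical formula: C2H5
Empirical-formula mass = 29.06 g/mol; 58 ÷ 29.06 ≈ 2, so the molecular formula is C4H10.

C4H10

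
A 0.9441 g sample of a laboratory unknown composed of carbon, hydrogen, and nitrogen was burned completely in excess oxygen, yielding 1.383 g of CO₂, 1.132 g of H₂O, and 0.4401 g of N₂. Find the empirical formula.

CH4N

mol C = 1.383 g CO₂ ÷ 44.009 g/mol = 0.031425 mol
mol H = 2 × 1.132 g H₂O ÷ 18.015 g/mol = 0.12567 mol
mol N = 2 × 0.4401 g N₂ ÷ 28.014 g/mol = 0.031420 mol
Divide by the smallest (0.031420 mol): C 1.000, H 4.000, N 1.000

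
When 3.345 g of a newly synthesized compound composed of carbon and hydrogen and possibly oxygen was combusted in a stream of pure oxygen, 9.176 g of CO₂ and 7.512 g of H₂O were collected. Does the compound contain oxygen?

mol C = 9.176 g CO₂ ÷ 44.009 g/mol = 0.20850 mol
mol H = 2 × 7.512 g H₂O ÷ 18.015 g/mol = 0.83397 mol
C and H together account for 3.3450 g — essentially the entire 3.345 g sample — so the compound contains no oxygen.

no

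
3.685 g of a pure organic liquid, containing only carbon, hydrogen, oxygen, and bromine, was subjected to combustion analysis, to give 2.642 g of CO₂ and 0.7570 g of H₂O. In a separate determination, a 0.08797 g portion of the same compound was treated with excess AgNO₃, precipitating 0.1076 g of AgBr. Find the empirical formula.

C5H7Br2O5

mol C = 2.642 g CO₂ ÷ 44.009 g/mol = 0.060033 mol
mol H = 2 × 0.7570 g H₂O ÷ 18.015 g/mol = 0.084041 mol
From the AgBr data: mol Br per gram of compound = (0.1076 ÷ 187.772) ÷ 0.08797 = 0.0065140 mol/g, so in the 3.685 g combustion sample mol Br = 0.024004 mol
mass O = 3.685 − (0.72106 + 0.084713 + 1.9180) = 0.96121 g → mol O = 0.96121 ÷ 15.999 = 0.060079 mol
Divide by the smallest (0.024004 mol): C 2.501, H 3.501, Br 1.000, O 2.503
Multiplying each by 2 gives whole numbers: C 5.00, H 7.00, Br 2.00, O 5.01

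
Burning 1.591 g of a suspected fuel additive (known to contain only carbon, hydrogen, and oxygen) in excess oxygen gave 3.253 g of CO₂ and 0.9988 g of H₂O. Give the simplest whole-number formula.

mol C = 3.253 g CO₂ ÷ 44.009 g/mol = 0.073917 mol
mol H = 2 × 0.9988 g H₂O ÷ 18.015 g/mol = 0.11089 mol
mass O = 1.591 − (0.88781 + 0.11177) = 0.59141 g → mol O = 0.59141 ÷ 15.999 = 0.036966 mol
Divide by the smallest (0.036966 mol): C 2.000, H 3.000, O 1.000

C2H3O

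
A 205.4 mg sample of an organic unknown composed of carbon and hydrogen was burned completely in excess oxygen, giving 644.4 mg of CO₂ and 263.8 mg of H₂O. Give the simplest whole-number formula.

mol C = 0.6444 g CO₂ ÷ 44.009 g/mol = 0.014642 mol
mol H = 2 × 0.2638 g H₂O ÷ 18.015 g/mol = 0.029287 mol
Divide by the smallest (0.014642 mol): C 1.000, H 2.000

CH2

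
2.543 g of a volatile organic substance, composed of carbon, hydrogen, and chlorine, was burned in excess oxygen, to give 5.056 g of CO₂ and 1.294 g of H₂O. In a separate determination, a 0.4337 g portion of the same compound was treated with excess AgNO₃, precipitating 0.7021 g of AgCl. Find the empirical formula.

mol C = 5.056 g CO₂ ÷ 44.009 g/mol = 0.11489 mol
mol H = 2 × 1.294 g H₂O ÷ 18.015 g/mol = 0.14366 mol
From the AgCl data: mol Cl per gram of compound = (0.7021 ÷ 143.318) ÷ 0.4337 = 0.011296 mol/g, so in the 2.543 g combustion sample mol Cl = 0.028725 mol
Divide by the smallest (0.028725 mol): C 4.000, H 5.001, Cl 1.000

C4H5Cl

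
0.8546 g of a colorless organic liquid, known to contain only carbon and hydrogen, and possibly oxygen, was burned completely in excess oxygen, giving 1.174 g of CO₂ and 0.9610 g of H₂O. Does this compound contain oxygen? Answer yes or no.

mol C = 1.174 g CO₂ ÷ 44.009 g/mol = 0.026676 mol
mol H = 2 × 0.9610 g H₂O ÷ 18.015 g/mol = 0.10669 mol
C and H account for only 0.42795 g of the 0.8546 g sample; the remaining 0.42665 g must be oxygen.

yes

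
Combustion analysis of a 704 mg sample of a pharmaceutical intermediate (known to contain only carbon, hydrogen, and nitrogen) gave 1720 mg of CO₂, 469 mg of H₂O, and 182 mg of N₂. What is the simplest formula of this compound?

mol C = 1.72 g CO₂ ÷ 44.009 g/mol = 0.03908 mol
mol H = 2 × 0.469 g H₂O ÷ 18.015 g/mol = 0.05207 mol
mol N = 2 × 0.182 g N₂ ÷ 28.014 g/mol = 0.01299 mol
Divide by the smallest (0.01299 mol): C 3.008, H 4.007, N 1.000

C3H4N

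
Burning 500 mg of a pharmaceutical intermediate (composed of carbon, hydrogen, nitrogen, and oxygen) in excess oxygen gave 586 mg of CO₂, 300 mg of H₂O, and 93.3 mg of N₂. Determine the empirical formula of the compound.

mol C = 0.586 g CO₂ ÷ 44.009 g/mol = 0.01332 mol
mol H = 2 × 0.300 g H₂O ÷ 18.015 g/mol = 0.03331 mol
mol N = 2 × 0.0933 g N₂ ÷ 28.014 g/mol = 0.006661 mol
mass O = 0.500 − (0.1599 + 0.03357 + 0.09330) = 0.2132 g → mol O = 0.2132 ÷ 15.999 = 0.01333 mol
Divide by the smallest (0.006661 mol): C 1.999, H 5.000, N 1.000, O 2.001

C2H5NO2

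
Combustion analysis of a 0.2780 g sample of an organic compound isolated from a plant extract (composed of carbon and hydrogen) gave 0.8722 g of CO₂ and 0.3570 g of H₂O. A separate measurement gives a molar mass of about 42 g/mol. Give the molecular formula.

mol C = 0.8722 g CO₂ ÷ 44.009 g/mol = 0.019819 mol
mol H = 2 × 0.3570 g H₂O ÷ 18.015 g/mol = 0.039634 mol
Divide by the smallest (0.019819 mol): C 1.000, H 2.000
Empirical formula: CH2
Empirical-formula mass = 14.03 g/mol; 42 ÷ 14.03 ≈ 3, so the molecular formula is C3H6.

C3H6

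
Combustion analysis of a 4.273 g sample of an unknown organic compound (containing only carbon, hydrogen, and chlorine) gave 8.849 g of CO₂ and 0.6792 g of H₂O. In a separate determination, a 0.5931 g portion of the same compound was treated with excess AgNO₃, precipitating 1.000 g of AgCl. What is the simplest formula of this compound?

mol C = 8.849 g CO₂ ÷ 44.009 g/mol = 0.20107 mol
mol H = 2 × 0.6792 g H₂O ÷ 18.015 g/mol = 0.075404 mol
From the AgCl data: mol Cl per gram of compound = (1.000 ÷ 143.318) ÷ 0.5931 = 0.011764 mol/g, so in the 4.273 g combustion sample mol Cl = 0.050269 mol
Divide by the smallest (0.050269 mol): C 4.000, H 1.500, Cl 1.000
Multiplying each by 2 gives whole numbers: C 8.00, H 3.00, Cl 2.00

C8H3Cl2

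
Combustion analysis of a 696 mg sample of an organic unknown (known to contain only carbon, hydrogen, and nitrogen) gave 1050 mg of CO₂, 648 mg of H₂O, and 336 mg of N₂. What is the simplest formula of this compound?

CH3N

mol C = 1.05 g CO₂ ÷ 44.009 g/mol = 0.02386 mol
mol H = 2 × 0.648 g H₂O ÷ 18.015 g/mol = 0.07194 mol
mol N = 2 × 0.336 g N₂ ÷ 28.014 g/mol = 0.02399 mol
Divide by the smallest (0.02386 mol): C 1.000, H 3.015, N 1.005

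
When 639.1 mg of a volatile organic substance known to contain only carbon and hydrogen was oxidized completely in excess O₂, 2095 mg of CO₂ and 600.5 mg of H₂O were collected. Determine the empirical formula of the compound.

mol C = 2.095 g CO₂ ÷ 44.009 g/mol = 0.047604 mol
mol H = 2 × 0.6005 g H₂O ÷ 18.015 g/mol = 0.066667 mol
Divide by the smallest (0.047604 mol): C 1.000, H 1.400
Multiplying each by 5 gives whole numbers: C 5.00, H 7.00

C5H7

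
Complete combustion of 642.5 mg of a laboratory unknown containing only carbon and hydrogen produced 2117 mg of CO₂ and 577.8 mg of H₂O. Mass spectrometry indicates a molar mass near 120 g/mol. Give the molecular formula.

mol C = 2.117 g CO₂ ÷ 44.009 g/mol = 0.048104 mol
mol H = 2 × 0.5778 g H₂O ÷ 18.015 g/mol = 0.064147 mol
Divide by the smallest (0.048104 mol): C 1.000, H 1.334
Multiplying each by 3 gives whole numbers: C 3.00, H 4.00
Empirical formula: C3H4
Empirical-formula mass = 40.06 g/mol; 120 ÷ 40.06 ≈ 3, so the molecular formula is C9H12.

C9H12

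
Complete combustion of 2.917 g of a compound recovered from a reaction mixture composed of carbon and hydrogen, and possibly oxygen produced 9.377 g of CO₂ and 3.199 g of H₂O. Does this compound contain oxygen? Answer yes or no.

no

mol C = 9.377 g CO₂ ÷ 44.009 g/mol = 0.21307 mol
mol H = 2 × 3.199 g H₂O ÷ 18.015 g/mol = 0.35515 mol
C and H together account for 2.9172 g — essentially the entire 2.917 g sample — so the compound contains no oxygen.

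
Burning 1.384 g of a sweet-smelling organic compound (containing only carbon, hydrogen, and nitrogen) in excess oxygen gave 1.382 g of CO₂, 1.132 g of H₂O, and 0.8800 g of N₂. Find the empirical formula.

CH4N2

mol C = 1.382 g CO₂ ÷ 44.009 g/mol = 0.031403 mol
mol H = 2 × 1.132 g H₂O ÷ 18.015 g/mol = 0.12567 mol
mol N = 2 × 0.8800 g N₂ ÷ 28.014 g/mol = 0.062826 mol
Divide by the smallest (0.031403 mol): C 1.000, H 4.002, N 2.001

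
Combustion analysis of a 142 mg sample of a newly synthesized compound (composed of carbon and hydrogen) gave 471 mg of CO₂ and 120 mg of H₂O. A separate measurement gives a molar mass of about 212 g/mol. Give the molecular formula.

C16H20

mol C = 0.471 g CO₂ ÷ 44.009 g/mol = 0.01070 mol
mol H = 2 × 0.120 g H₂O ÷ 18.015 g/mol = 0.01332 mol
Divide by the smallest (0.01070 mol): C 1.000, H 1.245
Multiplying each by 4 gives whole numbers: C 4.00, H 4.98
Empirical formula: C4H5
Empirical-formula mass = 53.08 g/mol; 212 ÷ 53.08 ≈ 4, so the molecular formula is C16H20.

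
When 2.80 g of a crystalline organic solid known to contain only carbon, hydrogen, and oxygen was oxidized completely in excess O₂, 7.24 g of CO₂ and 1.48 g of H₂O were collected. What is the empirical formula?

C4H4O

mol C = 7.24 g CO₂ ÷ 44.009 g/mol = 0.1645 mol
mol H = 2 × 1.48 g H₂O ÷ 18.015 g/mol = 0.1643 mol
mass O = 2.80 − (1.976 + 0.1656) = 0.6584 g → mol O = 0.6584 ÷ 15.999 = 0.04115 mol
Divide by the smallest (0.04115 mol): C 3.997, H 3.992, O 1.000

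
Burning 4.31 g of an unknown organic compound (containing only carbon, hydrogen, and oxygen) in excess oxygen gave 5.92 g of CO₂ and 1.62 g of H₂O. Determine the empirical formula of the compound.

C6H8O7

mol C = 5.92 g CO₂ ÷ 44.009 g/mol = 0.1345 mol
mol H = 2 × 1.62 g H₂O ÷ 18.015 g/mol = 0.1799 mol
mass O = 4.31 − (1.616 + 0.1813) = 2.513 g → mol O = 2.513 ÷ 15.999 = 0.1571 mol
Divide by the smallest (0.1345 mol): C 1.000, H 1.337, O 1.168
Multiplying each by 6 gives whole numbers: C 6.00, H 8.02, O 7.01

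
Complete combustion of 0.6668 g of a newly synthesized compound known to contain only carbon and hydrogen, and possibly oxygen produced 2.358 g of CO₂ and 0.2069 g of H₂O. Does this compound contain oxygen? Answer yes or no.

no

mol C = 2.358 g CO₂ ÷ 44.009 g/mol = 0.053580 mol
mol H = 2 × 0.2069 g H₂O ÷ 18.015 g/mol = 0.022970 mol
C and H together account for 0.66670 g — essentially the entire 0.6668 g sample — so the compound contains no oxygen.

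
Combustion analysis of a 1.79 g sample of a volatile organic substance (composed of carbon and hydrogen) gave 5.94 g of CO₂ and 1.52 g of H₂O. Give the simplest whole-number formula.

C4H5

mol C = 5.94 g CO₂ ÷ 44.009 g/mol = 0.1350 mol
mol H = 2 × 1.52 g H₂O ÷ 18.015 g/mol = 0.1687 mol
Divide by the smallest (0.1350 mol): C 1.000, H 1.250
Multiplying each by 4 gives whole numbers: C 4.00, H 5.00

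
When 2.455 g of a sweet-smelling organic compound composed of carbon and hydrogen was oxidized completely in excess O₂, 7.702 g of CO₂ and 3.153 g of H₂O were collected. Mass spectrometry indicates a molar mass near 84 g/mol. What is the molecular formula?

mol C = 7.702 g CO₂ ÷ 44.009 g/mol = 0.17501 mol
mol H = 2 × 3.153 g H₂O ÷ 18.015 g/mol = 0.35004 mol
Divide by the smallest (0.17501 mol): C 1.000, H 2.000
Empirical formula: CH2
Empirical-formula mass = 14.03 g/mol; 84 ÷ 14.03 ≈ 6, so the molecular formula is C6H12.

C6H12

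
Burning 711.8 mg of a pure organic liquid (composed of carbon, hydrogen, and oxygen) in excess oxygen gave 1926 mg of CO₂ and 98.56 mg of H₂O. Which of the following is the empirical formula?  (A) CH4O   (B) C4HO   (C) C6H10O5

mol C = 1.926 g CO₂ ÷ 44.009 g/mol = 0.043764 mol
mol H = 2 × 0.09856 g H₂O ÷ 18.015 g/mol = 0.010942 mol
mass O = 0.7118 − (0.52565 + 0.011030) = 0.17512 g → mol O = 0.17512 ÷ 15.999 = 0.010946 mol
Divide by the smallest (0.010942 mol): C 4.000, H 1.000, O 1.000

(B) C4HO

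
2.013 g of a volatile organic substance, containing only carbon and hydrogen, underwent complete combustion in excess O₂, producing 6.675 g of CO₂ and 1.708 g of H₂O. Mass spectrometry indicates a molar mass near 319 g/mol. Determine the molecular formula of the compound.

C24H30

mol C = 6.675 g CO₂ ÷ 44.009 g/mol = 0.15167 mol
mol H = 2 × 1.708 g H₂O ÷ 18.015 g/mol = 0.18962 mol
Divide by the smallest (0.15167 mol): C 1.000, H 1.250
Multiplying each by 4 gives whole numbers: C 4.00, H 5.00
Empirical formula: C4H5
Empirical-formula mass = 53.08 g/mol; 319 ÷ 53.08 ≈ 6, so the molecular formula is C24H30.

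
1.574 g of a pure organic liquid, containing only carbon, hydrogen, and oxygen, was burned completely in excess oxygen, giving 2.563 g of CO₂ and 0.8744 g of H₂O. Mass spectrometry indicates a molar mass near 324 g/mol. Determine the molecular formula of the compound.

mol C = 2.563 g CO₂ ÷ 44.009 g/mol = 0.058238 mol
mol H = 2 × 0.8744 g H₂O ÷ 18.015 g/mol = 0.097075 mol
mass O = 1.574 − (0.69950 + 0.097851) = 0.77665 g → mol O = 0.77665 ÷ 15.999 = 0.048544 mol
Divide by the smallest (0.048544 mol): C 1.200, H 2.000, O 1.000
Multiplying each by 5 gives whole numbers: C 6.00, H 10.00, O 5.00
Empirical formula: C6H10O5
Empirical-formula mass = 162.14 g/mol; 324 ÷ 162.14 ≈ 2, so the molecular formula is C12H20O10.

C12H20O10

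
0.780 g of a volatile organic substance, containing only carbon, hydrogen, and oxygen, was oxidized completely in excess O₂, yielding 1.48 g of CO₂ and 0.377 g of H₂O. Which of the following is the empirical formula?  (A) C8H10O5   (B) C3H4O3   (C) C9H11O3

(A) C8H10O5

mol C = 1.48 g CO₂ ÷ 44.009 g/mol = 0.03363 mol
mol H = 2 × 0.377 g H₂O ÷ 18.015 g/mol = 0.04185 mol
mass O = 0.780 − (0.4039 + 0.04219) = 0.3339 g → mol O = 0.3339 ÷ 15.999 = 0.02087 mol
Divide by the smallest (0.02087 mol): C 1.611, H 2.006, O 1.000
Multiplying each by 5 gives whole numbers: C 8.06, H 10.03, O 5.00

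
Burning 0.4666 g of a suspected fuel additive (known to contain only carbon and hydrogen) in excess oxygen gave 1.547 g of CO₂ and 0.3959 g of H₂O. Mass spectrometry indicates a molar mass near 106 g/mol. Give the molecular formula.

C8H10

mol C = 1.547 g CO₂ ÷ 44.009 g/mol = 0.035152 mol
mol H = 2 × 0.3959 g H₂O ÷ 18.015 g/mol = 0.043952 mol
Divide by the smallest (0.035152 mol): C 1.000, H 1.250
Multiplying each by 4 gives whole numbers: C 4.00, H 5.00
Empirical formula: C4H5
Empirical-formula mass = 53.08 g/mol; 106 ÷ 53.08 ≈ 2, so the molecular formula is C8H10.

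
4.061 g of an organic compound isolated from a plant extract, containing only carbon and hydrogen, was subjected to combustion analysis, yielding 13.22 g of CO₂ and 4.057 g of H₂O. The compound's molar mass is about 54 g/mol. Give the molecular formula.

C4H6

mol C = 13.22 g CO₂ ÷ 44.009 g/mol = 0.30039 mol
mol H = 2 × 4.057 g H₂O ÷ 18.015 g/mol = 0.45040 mol
Divide by the smallest (0.30039 mol): C 1.000, H 1.499
Multiplying each by 2 gives whole numbers: C 2.00, H 3.00
Empirical formula: C2H3
Empirical-formula mass = 27.05 g/mol; 54 ÷ 27.05 ≈ 2, so the molecular formula is C4H6.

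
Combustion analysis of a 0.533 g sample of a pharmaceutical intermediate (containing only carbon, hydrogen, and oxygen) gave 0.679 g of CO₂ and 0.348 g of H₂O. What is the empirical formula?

C4H10O5

mol C = 0.679 g CO₂ ÷ 44.009 g/mol = 0.01543 mol
mol H = 2 × 0.348 g H₂O ÷ 18.015 g/mol = 0.03863 mol
mass O = 0.533 − (0.1853 + 0.03894) = 0.3087 g → mol O = 0.3087 ÷ 15.999 = 0.01930 mol
Divide by the smallest (0.01543 mol): C 1.000, H 2.504, O 1.251
Multiplying each by 4 gives whole numbers: C 4.00, H 10.02, O 5.00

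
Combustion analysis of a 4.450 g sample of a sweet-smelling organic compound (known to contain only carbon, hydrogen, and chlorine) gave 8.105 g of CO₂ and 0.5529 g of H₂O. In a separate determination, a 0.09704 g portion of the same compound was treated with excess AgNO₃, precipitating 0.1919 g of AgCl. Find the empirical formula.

mol C = 8.105 g CO₂ ÷ 44.009 g/mol = 0.18417 mol
mol H = 2 × 0.5529 g H₂O ÷ 18.015 g/mol = 0.061382 mol
From the AgCl data: mol Cl per gram of compound = (0.1919 ÷ 143.318) ÷ 0.09704 = 0.013798 mol/g, so in the 4.450 g combustion sample mol Cl = 0.061402 mol
Divide by the smallest (0.061382 mol): C 3.000, H 1.000, Cl 1.000

C3HCl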